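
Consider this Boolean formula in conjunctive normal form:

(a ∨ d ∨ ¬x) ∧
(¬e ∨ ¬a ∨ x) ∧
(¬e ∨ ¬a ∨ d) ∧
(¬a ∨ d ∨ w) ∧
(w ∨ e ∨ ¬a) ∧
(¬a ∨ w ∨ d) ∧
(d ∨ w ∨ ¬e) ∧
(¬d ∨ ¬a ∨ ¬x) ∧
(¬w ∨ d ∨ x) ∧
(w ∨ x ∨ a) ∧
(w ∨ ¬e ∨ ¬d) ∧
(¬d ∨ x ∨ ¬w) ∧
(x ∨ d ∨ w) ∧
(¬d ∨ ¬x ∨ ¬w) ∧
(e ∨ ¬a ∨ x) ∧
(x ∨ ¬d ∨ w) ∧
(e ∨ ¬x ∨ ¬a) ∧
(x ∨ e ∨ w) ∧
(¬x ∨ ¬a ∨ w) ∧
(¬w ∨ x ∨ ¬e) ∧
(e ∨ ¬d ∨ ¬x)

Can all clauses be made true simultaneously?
No

No, the formula is not satisfiable.

No assignment of truth values to the variables can make all 21 clauses true simultaneously.

The formula is UNSAT (unsatisfiable).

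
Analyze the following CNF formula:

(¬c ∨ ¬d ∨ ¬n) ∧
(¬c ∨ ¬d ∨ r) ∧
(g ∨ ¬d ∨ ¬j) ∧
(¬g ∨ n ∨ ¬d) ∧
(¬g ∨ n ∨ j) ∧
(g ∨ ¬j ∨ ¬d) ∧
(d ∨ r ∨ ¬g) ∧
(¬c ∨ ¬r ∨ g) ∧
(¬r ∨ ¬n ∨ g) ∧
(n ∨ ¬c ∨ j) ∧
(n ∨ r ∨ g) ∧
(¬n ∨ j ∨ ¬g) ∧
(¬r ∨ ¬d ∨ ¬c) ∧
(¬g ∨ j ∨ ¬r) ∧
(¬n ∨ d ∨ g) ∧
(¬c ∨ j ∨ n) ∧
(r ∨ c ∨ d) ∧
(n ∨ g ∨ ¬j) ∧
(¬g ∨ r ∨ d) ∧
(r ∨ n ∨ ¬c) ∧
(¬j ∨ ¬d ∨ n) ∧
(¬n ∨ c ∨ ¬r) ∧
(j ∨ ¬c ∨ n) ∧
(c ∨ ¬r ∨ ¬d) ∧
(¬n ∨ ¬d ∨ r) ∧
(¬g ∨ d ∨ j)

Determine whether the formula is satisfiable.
Yes

Yes, the formula is satisfiable.

One satisfying assignment is: r=True, j=False, c=False, n=False, g=False, d=False

Verification: With this assignment, all 26 clauses evaluate to true.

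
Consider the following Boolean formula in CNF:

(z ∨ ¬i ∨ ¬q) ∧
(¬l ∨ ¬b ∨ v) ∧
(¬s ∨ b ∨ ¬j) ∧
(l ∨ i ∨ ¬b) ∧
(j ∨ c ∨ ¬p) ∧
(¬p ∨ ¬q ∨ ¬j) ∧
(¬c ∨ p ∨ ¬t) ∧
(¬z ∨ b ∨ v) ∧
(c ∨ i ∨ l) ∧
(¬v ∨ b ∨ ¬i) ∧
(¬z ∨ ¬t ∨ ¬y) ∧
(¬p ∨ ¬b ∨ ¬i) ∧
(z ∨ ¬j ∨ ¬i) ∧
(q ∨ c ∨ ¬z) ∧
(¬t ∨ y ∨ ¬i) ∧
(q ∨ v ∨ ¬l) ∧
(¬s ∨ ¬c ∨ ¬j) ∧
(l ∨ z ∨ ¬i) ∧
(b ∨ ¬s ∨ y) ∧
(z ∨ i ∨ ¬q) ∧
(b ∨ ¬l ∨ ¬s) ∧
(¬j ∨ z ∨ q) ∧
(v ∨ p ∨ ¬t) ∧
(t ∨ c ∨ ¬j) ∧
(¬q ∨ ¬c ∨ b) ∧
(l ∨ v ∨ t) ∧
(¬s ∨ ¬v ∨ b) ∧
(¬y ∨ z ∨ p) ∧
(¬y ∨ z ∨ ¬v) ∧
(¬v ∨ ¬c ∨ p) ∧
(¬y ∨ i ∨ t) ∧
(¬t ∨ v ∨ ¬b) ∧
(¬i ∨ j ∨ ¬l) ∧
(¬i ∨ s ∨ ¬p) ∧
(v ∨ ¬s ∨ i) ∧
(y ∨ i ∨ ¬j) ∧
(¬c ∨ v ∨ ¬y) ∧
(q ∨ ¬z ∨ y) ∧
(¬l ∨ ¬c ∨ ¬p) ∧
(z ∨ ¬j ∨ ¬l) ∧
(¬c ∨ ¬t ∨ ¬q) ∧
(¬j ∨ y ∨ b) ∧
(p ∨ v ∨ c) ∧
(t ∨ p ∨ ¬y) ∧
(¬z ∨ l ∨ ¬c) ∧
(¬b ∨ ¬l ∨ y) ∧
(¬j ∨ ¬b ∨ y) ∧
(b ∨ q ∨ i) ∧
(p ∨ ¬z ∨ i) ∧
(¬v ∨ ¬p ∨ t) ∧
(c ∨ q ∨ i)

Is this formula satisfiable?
Yes

Yes, the formula is satisfiable.

One satisfying assignment is: j=False, b=True, l=False, c=False, v=True, q=True, t=False, z=True, s=False, i=True, y=False, p=False

Verification: With this assignment, all 51 clauses evaluate to true.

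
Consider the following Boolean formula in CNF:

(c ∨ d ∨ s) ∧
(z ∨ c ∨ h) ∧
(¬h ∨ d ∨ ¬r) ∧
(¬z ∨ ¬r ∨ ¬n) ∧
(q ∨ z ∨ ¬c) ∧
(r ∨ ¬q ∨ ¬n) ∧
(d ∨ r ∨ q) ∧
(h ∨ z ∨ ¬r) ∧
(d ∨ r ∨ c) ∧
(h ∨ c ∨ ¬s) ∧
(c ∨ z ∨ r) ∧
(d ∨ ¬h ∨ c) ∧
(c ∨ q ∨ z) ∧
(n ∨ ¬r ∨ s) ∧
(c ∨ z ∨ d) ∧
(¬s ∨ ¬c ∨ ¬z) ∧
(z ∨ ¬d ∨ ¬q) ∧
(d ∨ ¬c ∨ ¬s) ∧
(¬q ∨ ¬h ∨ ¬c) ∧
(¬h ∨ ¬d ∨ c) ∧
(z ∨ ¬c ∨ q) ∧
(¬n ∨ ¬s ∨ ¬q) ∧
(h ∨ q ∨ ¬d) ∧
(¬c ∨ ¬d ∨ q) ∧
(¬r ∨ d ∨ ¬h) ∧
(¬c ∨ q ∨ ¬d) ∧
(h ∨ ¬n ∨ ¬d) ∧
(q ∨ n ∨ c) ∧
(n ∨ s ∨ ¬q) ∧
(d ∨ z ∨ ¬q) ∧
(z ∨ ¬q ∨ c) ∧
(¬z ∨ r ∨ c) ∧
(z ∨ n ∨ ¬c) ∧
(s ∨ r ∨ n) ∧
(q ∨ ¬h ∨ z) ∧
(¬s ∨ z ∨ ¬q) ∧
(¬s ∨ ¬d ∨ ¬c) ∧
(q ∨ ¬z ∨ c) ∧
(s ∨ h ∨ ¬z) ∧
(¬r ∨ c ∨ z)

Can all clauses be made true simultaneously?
No

No, the formula is not satisfiable.

No assignment of truth values to the variables can make all 40 clauses true simultaneously.

The formula is UNSAT (unsatisfiable).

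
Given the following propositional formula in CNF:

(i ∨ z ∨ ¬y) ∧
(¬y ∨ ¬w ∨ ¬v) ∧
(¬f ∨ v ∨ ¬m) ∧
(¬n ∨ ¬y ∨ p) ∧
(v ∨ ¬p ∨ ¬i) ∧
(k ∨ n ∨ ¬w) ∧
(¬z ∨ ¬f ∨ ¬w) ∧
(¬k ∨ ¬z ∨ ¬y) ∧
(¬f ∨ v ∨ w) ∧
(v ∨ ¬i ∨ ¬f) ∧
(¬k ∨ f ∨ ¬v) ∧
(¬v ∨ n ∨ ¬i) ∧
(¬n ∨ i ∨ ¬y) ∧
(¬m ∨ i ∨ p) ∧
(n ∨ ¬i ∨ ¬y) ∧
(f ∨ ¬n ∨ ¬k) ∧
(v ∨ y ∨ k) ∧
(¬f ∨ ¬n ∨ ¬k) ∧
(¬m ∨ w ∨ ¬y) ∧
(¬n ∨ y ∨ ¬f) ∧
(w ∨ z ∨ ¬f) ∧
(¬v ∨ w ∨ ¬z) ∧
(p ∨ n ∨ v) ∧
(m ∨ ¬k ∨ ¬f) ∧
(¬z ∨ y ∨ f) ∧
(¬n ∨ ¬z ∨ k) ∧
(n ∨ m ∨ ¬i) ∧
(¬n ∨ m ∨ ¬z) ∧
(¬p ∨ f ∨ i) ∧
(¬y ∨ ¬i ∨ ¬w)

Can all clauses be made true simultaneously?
Yes

Yes, the formula is satisfiable.

One satisfying assignment is: p=False, v=True, y=False, m=False, k=False, i=False, n=False, z=False, w=False, f=False

Verification: With this assignment, all 30 clauses evaluate to true.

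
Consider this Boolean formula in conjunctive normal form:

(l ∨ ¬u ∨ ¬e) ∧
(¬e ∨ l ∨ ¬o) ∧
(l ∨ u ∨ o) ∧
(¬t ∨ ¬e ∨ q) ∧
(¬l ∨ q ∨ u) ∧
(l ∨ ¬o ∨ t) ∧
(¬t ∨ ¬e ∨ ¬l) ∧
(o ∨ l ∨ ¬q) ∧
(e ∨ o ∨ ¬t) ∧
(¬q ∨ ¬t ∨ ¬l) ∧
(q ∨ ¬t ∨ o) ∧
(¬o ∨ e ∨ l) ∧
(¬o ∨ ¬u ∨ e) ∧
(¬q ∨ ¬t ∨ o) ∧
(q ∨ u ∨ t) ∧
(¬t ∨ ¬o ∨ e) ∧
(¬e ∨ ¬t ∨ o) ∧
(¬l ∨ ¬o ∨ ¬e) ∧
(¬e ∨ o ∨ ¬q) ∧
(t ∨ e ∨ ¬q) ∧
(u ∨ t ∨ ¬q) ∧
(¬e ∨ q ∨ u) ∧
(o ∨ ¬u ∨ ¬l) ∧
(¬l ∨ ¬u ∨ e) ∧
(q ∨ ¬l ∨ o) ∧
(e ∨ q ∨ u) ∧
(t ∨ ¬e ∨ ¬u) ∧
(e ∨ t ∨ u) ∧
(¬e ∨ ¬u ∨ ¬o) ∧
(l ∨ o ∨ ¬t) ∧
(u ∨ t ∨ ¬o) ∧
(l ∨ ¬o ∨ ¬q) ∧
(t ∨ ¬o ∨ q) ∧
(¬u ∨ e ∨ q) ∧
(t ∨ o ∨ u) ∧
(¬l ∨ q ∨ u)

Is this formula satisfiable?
No

No, the formula is not satisfiable.

No assignment of truth values to the variables can make all 36 clauses true simultaneously.

The formula is UNSAT (unsatisfiable).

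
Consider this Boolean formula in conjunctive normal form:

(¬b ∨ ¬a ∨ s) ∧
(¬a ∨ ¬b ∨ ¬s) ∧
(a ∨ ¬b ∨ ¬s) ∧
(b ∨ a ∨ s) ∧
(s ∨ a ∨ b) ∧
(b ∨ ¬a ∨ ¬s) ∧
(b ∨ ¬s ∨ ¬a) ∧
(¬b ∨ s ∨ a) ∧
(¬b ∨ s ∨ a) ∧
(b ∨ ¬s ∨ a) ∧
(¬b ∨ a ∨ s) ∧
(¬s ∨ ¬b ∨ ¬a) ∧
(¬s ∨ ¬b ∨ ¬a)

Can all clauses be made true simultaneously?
Yes

Yes, the formula is satisfiable.

One satisfying assignment is: s=False, a=True, b=False

Verification: With this assignment, all 13 clauses evaluate to true.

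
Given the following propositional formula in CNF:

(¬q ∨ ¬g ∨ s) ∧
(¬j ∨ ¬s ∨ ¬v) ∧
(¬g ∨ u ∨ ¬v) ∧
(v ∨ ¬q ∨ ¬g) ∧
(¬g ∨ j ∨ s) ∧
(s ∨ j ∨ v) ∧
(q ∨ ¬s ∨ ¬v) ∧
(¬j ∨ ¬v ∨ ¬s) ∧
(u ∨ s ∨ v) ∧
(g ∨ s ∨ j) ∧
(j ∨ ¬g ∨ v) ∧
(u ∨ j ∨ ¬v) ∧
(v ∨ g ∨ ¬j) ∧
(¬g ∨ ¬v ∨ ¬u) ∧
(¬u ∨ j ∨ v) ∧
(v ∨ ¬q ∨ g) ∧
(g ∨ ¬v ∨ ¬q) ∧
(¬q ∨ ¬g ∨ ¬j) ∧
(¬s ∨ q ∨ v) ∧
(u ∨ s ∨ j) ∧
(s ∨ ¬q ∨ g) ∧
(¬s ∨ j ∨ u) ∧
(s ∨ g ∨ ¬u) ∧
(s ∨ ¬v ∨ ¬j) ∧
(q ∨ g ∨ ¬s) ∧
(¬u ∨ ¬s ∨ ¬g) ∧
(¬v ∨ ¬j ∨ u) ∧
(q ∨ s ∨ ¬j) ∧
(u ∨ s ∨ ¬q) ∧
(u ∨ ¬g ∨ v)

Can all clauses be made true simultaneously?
No

No, the formula is not satisfiable.

No assignment of truth values to the variables can make all 30 clauses true simultaneously.

The formula is UNSAT (unsatisfiable).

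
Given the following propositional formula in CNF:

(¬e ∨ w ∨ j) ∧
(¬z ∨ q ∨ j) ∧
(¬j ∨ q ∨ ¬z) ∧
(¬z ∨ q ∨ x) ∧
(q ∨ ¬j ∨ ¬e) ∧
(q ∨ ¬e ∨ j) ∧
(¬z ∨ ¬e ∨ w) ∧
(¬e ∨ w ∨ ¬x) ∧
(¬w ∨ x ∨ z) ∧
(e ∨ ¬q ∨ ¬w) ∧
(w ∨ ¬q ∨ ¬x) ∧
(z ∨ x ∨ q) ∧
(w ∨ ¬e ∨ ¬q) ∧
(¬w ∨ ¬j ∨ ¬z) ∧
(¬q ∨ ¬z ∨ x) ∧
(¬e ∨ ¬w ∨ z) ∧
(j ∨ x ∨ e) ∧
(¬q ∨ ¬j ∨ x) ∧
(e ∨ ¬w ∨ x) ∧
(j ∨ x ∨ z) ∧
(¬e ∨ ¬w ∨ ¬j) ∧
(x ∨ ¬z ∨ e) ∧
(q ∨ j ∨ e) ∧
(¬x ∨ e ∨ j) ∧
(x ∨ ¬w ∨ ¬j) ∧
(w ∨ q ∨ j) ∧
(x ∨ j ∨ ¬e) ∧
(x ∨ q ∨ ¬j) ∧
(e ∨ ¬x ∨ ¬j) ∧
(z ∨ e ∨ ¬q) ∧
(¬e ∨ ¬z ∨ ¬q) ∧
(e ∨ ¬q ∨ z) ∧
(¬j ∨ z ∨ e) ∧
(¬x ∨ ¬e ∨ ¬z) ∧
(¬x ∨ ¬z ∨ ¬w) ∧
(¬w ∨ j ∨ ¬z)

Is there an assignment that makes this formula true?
No

No, the formula is not satisfiable.

No assignment of truth values to the variables can make all 36 clauses true simultaneously.

The formula is UNSAT (unsatisfiable).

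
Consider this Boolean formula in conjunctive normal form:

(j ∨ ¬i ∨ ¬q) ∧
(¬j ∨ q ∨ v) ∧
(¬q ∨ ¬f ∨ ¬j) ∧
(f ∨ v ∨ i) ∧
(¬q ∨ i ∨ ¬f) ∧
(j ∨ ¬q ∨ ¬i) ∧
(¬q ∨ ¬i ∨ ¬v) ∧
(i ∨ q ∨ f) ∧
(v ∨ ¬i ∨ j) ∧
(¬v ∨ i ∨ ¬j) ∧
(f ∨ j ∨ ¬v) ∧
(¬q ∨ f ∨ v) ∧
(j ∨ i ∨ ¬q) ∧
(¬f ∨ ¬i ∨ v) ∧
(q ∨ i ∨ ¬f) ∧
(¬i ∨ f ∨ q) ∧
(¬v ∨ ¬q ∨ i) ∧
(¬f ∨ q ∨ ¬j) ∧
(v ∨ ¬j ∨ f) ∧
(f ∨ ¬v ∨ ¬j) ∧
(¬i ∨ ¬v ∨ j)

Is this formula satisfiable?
No

No, the formula is not satisfiable.

No assignment of truth values to the variables can make all 21 clauses true simultaneously.

The formula is UNSAT (unsatisfiable).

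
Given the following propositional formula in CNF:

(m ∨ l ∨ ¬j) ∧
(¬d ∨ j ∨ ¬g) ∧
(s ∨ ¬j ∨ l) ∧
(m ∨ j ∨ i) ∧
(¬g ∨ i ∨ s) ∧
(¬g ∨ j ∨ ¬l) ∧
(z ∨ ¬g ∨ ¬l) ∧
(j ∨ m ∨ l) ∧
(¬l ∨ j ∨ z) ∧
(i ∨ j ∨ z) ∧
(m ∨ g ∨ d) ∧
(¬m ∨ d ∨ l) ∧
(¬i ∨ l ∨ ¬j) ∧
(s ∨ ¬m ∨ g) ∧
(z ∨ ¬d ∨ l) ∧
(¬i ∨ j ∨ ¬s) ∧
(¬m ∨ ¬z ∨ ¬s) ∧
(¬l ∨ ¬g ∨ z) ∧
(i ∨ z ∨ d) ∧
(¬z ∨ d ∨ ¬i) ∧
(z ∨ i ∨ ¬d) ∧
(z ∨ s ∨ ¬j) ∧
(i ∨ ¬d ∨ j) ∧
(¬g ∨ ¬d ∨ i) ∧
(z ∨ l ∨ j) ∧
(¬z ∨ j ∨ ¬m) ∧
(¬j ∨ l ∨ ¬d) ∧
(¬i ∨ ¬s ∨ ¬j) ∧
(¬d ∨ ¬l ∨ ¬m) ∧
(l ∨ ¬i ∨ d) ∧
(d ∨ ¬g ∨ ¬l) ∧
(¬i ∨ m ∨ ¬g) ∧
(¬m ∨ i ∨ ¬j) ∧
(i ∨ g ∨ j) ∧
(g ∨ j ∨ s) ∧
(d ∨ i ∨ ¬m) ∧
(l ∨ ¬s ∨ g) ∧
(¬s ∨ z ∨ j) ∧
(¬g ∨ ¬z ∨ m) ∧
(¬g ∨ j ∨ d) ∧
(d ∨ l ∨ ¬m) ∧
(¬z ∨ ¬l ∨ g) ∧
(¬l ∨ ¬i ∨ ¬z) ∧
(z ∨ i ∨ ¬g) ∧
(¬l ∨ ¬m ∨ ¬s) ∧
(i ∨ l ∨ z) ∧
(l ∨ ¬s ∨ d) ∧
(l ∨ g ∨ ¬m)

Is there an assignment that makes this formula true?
No

No, the formula is not satisfiable.

No assignment of truth values to the variables can make all 48 clauses true simultaneously.

The formula is UNSAT (unsatisfiable).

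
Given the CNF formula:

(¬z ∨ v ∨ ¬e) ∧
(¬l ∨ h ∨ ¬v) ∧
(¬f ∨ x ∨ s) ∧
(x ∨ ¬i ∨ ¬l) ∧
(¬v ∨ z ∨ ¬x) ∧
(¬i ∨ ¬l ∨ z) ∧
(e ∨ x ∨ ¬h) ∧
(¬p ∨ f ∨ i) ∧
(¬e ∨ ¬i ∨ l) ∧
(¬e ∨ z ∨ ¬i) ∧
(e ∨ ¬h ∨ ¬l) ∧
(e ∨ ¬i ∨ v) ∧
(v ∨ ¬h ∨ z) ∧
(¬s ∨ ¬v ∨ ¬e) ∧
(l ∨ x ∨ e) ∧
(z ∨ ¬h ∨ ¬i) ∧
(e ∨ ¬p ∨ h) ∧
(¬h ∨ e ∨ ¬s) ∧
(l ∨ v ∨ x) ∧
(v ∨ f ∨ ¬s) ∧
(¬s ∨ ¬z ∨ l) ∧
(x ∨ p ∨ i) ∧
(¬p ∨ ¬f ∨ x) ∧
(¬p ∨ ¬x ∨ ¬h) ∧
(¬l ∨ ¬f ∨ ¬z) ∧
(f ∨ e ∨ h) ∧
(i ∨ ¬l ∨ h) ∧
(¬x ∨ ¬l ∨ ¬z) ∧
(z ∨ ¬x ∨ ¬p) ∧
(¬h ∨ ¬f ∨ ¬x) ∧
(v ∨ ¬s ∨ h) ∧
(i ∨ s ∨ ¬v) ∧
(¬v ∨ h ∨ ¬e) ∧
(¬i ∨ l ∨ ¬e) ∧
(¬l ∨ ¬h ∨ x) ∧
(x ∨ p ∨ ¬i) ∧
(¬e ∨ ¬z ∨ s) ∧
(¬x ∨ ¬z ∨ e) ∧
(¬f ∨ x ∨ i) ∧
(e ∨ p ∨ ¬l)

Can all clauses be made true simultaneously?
Yes

Yes, the formula is satisfiable.

One satisfying assignment is: p=False, f=False, i=False, s=False, l=False, z=False, h=False, e=True, x=True, v=False

Verification: With this assignment, all 40 clauses evaluate to true.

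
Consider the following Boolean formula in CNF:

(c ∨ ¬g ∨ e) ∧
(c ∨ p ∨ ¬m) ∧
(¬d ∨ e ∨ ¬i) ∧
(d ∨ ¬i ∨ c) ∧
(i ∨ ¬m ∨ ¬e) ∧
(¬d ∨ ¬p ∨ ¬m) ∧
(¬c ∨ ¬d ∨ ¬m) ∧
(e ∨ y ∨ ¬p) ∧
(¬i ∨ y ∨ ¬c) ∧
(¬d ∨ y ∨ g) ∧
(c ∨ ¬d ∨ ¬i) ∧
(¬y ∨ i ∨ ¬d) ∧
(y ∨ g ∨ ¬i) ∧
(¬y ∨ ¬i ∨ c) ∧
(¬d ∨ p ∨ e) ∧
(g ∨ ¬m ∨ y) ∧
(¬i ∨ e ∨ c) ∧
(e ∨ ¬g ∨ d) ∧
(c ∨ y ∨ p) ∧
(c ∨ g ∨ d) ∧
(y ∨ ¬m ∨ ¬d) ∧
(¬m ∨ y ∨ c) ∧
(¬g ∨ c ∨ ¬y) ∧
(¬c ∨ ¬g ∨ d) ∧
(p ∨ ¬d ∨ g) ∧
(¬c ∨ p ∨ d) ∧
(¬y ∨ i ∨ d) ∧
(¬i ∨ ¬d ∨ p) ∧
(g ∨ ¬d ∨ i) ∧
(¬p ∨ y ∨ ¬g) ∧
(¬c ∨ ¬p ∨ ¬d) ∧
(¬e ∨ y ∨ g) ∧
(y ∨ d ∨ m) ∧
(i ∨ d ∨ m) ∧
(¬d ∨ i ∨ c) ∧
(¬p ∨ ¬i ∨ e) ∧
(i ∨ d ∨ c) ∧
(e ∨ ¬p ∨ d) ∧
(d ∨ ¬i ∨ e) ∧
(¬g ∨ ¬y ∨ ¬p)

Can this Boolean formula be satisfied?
Yes

Yes, the formula is satisfiable.

One satisfying assignment is: m=False, g=True, i=False, e=True, y=False, d=True, c=True, p=False

Verification: With this assignment, all 40 clauses evaluate to true.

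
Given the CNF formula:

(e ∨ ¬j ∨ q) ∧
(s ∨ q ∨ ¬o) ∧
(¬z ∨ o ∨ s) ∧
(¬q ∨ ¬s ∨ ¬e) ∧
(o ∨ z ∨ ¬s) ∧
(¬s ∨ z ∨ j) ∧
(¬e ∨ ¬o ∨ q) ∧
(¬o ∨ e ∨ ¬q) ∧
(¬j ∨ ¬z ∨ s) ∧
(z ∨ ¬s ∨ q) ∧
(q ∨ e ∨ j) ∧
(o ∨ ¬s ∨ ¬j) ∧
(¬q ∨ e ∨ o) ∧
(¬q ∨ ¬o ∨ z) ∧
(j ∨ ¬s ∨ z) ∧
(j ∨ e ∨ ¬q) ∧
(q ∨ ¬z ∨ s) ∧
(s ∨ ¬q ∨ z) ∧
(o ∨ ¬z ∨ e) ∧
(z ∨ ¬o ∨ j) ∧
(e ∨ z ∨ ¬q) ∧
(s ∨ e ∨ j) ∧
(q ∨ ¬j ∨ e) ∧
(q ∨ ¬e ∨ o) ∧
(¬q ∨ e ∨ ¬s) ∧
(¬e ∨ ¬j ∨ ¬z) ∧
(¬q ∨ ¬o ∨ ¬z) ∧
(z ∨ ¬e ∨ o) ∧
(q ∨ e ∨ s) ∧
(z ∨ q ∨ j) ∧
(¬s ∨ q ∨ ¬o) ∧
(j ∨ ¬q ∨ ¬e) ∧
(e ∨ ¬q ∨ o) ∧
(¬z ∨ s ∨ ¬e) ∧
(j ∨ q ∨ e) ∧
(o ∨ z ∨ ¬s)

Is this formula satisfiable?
No

No, the formula is not satisfiable.

No assignment of truth values to the variables can make all 36 clauses true simultaneously.

The formula is UNSAT (unsatisfiable).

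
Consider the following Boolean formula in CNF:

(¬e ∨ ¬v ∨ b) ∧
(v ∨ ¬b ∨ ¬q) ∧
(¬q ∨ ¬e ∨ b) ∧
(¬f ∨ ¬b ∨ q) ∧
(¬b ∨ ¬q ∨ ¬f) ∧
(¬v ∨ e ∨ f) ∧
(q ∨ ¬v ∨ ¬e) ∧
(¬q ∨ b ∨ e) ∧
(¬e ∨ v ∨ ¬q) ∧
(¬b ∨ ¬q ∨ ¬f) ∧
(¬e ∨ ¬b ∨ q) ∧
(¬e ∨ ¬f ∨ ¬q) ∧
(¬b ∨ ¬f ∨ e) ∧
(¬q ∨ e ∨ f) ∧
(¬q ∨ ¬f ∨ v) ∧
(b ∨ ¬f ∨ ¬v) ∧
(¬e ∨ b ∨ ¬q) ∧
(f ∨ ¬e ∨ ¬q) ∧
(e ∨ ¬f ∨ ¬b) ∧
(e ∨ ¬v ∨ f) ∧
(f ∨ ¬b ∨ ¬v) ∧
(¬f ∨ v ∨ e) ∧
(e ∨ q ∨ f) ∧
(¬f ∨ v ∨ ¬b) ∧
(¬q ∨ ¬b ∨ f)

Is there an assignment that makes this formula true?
Yes

Yes, the formula is satisfiable.

One satisfying assignment is: q=False, b=False, e=True, f=False, v=False

Verification: With this assignment, all 25 clauses evaluate to true.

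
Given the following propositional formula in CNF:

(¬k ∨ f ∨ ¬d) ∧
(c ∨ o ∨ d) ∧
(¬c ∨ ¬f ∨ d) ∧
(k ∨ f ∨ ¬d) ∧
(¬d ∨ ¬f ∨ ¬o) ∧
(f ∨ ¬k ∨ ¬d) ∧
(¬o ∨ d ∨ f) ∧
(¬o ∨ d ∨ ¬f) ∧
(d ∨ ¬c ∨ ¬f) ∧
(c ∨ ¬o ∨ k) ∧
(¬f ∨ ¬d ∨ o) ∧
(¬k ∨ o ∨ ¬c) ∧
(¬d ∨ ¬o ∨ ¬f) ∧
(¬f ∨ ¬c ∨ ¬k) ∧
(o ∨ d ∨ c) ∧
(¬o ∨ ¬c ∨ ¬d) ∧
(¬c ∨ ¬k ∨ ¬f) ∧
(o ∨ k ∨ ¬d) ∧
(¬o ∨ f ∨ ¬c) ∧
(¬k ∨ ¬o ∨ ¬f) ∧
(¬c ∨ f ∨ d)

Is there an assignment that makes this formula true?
No

No, the formula is not satisfiable.

No assignment of truth values to the variables can make all 21 clauses true simultaneously.

The formula is UNSAT (unsatisfiable).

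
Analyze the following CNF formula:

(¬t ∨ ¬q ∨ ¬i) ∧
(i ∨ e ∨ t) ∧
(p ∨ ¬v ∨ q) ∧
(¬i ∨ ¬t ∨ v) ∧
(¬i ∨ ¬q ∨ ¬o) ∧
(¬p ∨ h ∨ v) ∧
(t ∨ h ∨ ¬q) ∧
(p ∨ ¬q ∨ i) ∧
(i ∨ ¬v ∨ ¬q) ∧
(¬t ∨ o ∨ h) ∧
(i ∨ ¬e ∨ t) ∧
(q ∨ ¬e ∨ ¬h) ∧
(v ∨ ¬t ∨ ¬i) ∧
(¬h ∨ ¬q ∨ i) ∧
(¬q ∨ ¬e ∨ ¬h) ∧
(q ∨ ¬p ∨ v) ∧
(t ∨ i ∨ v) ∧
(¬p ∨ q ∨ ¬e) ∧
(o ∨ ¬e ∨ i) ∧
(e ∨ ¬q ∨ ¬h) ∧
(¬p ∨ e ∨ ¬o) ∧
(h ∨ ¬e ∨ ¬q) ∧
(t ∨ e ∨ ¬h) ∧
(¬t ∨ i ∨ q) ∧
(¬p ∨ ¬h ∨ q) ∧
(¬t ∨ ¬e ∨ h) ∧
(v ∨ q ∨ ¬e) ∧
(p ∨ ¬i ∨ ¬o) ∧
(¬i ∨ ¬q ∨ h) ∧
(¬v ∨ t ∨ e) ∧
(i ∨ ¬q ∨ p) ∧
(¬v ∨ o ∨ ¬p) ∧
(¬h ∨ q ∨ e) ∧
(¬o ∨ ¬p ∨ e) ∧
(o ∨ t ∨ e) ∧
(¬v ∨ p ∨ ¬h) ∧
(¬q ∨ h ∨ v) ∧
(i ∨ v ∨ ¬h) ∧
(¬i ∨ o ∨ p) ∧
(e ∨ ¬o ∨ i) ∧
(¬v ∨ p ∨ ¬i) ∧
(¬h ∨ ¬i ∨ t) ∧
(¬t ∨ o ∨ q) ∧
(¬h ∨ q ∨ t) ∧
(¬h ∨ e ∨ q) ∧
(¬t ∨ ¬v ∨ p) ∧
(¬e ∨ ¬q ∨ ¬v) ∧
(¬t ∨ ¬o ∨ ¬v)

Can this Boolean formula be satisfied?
No

No, the formula is not satisfiable.

No assignment of truth values to the variables can make all 48 clauses true simultaneously.

The formula is UNSAT (unsatisfiable).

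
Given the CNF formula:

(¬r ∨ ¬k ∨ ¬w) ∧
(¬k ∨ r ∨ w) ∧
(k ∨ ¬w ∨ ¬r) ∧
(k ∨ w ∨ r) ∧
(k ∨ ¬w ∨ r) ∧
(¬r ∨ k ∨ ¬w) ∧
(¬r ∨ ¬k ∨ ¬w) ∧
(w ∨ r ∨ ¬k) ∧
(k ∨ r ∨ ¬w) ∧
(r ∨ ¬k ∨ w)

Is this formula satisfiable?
Yes

Yes, the formula is satisfiable.

One satisfying assignment is: r=True, k=False, w=False

Verification: With this assignment, all 10 clauses evaluate to true.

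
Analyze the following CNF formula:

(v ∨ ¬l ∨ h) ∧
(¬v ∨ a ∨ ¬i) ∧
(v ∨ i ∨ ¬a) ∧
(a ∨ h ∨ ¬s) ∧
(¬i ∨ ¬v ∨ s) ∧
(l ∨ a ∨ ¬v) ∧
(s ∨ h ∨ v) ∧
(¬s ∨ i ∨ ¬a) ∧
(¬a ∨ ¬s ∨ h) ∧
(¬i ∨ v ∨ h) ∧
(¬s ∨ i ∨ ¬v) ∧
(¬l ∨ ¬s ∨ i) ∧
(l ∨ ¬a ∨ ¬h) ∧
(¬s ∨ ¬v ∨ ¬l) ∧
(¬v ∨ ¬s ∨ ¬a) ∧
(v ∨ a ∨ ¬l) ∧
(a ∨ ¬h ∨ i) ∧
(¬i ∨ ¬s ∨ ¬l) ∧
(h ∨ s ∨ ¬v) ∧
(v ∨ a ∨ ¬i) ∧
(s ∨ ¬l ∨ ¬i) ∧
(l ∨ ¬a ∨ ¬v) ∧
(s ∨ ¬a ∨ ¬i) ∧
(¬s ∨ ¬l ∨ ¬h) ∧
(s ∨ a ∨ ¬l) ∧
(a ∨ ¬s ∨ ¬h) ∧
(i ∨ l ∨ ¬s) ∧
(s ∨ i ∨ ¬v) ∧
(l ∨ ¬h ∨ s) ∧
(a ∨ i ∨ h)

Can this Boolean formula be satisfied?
No

No, the formula is not satisfiable.

No assignment of truth values to the variables can make all 30 clauses true simultaneously.

The formula is UNSAT (unsatisfiable).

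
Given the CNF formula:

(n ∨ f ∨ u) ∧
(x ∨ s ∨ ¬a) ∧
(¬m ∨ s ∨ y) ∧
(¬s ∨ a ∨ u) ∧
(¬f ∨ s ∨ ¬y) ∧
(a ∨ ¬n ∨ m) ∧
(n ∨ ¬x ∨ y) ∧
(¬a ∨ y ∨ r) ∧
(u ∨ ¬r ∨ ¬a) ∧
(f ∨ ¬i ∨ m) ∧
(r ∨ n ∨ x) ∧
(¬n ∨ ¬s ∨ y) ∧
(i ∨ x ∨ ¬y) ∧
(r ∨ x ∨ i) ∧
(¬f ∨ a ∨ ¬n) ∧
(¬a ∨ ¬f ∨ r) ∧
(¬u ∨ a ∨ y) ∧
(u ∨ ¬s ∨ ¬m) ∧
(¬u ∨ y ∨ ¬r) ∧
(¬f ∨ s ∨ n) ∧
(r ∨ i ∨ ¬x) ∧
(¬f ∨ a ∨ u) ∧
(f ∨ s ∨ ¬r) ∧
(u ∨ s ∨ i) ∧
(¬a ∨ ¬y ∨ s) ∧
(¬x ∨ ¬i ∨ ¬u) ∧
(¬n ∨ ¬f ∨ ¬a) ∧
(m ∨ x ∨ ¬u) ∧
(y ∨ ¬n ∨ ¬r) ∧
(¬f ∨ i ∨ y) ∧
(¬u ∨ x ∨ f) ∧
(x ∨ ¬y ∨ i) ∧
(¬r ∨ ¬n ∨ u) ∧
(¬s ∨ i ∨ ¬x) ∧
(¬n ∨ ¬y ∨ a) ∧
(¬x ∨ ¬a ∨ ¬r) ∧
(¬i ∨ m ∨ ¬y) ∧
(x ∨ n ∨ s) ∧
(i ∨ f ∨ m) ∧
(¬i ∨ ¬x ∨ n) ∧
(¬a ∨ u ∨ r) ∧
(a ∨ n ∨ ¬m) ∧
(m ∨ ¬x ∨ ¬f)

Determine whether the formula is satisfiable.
Yes

Yes, the formula is satisfiable.

One satisfying assignment is: x=False, u=True, y=True, a=True, f=True, r=True, m=True, i=True, n=False, s=True

Verification: With this assignment, all 43 clauses evaluate to true.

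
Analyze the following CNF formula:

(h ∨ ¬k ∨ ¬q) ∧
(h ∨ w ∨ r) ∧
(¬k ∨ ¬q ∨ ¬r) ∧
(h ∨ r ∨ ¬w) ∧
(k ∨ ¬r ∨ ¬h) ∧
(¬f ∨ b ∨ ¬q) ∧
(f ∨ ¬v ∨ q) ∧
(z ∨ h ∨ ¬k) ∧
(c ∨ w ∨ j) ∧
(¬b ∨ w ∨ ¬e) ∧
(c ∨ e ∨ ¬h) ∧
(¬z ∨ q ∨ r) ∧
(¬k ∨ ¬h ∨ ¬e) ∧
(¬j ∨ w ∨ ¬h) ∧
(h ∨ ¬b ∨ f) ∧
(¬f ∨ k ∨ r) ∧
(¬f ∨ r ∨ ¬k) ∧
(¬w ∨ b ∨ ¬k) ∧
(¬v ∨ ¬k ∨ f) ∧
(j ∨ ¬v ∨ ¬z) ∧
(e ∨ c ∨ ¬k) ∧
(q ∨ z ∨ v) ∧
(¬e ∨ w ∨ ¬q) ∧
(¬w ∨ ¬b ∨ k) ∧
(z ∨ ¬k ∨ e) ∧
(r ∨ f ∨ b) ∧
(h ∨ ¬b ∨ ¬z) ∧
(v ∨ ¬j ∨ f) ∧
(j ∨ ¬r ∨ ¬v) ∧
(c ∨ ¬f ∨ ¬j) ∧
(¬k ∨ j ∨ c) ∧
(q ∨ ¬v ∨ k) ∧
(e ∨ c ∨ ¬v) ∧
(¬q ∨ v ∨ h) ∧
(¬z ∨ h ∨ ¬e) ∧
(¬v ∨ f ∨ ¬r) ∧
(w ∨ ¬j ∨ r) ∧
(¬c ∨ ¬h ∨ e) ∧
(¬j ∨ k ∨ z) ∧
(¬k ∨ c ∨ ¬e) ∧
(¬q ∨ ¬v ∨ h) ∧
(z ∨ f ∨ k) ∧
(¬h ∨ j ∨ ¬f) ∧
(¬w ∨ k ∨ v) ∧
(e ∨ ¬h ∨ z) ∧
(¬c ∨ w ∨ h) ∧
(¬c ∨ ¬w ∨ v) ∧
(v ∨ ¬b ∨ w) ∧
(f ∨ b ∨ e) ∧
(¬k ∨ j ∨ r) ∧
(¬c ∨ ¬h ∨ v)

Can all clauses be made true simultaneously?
No

No, the formula is not satisfiable.

No assignment of truth values to the variables can make all 51 clauses true simultaneously.

The formula is UNSAT (unsatisfiable).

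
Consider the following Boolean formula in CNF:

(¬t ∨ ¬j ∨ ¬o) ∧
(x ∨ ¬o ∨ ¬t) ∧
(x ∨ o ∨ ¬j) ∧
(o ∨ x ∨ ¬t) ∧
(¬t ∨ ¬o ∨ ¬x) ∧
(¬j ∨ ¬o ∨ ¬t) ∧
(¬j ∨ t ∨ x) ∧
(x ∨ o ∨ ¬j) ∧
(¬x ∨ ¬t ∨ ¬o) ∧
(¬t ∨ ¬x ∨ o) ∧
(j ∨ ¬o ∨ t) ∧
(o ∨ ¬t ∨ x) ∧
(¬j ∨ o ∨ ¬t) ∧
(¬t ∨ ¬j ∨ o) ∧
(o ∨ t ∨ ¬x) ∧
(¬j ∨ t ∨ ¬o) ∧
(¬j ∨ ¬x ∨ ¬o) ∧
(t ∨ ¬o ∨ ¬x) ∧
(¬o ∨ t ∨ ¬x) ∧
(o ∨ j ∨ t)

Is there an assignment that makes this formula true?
No

No, the formula is not satisfiable.

No assignment of truth values to the variables can make all 20 clauses true simultaneously.

The formula is UNSAT (unsatisfiable).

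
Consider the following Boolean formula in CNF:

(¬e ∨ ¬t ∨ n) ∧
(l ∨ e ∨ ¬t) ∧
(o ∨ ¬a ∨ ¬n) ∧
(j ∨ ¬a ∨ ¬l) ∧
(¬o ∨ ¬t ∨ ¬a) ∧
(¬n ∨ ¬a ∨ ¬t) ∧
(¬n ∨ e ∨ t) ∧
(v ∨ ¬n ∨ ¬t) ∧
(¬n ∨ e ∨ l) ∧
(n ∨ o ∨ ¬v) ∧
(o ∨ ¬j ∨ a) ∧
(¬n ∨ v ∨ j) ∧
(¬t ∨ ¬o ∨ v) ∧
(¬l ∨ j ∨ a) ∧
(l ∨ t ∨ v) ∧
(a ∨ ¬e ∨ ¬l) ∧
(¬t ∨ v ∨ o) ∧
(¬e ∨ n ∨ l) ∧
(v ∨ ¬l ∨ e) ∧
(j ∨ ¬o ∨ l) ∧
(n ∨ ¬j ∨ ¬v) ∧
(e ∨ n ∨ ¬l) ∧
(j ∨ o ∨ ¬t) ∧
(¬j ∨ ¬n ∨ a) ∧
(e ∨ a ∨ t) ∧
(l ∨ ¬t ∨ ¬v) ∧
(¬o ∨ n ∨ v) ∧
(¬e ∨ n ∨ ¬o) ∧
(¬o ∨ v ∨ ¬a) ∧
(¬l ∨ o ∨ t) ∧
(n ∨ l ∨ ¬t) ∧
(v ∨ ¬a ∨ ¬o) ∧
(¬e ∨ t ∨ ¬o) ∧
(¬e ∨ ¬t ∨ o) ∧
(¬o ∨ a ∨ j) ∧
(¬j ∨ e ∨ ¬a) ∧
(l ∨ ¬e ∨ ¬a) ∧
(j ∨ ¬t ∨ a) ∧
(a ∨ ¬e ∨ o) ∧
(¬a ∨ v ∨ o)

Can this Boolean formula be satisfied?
No

No, the formula is not satisfiable.

No assignment of truth values to the variables can make all 40 clauses true simultaneously.

The formula is UNSAT (unsatisfiable).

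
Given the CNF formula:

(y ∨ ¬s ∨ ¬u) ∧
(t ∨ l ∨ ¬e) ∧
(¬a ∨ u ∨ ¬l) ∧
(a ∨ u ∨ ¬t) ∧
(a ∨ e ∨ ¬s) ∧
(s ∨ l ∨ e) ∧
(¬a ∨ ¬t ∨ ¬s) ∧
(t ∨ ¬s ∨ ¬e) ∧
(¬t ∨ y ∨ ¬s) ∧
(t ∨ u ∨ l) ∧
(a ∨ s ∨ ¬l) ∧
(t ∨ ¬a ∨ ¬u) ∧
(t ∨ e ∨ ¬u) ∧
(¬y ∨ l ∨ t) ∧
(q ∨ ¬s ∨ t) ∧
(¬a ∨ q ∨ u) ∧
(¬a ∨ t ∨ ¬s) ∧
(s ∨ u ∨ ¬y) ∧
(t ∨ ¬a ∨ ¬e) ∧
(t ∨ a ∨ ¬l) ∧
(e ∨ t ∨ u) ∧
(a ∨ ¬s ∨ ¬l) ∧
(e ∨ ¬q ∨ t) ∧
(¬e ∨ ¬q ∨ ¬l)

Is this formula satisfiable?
Yes

Yes, the formula is satisfiable.

One satisfying assignment is: u=True, y=True, l=False, t=True, e=True, s=True, a=False, q=False

Verification: With this assignment, all 24 clauses evaluate to true.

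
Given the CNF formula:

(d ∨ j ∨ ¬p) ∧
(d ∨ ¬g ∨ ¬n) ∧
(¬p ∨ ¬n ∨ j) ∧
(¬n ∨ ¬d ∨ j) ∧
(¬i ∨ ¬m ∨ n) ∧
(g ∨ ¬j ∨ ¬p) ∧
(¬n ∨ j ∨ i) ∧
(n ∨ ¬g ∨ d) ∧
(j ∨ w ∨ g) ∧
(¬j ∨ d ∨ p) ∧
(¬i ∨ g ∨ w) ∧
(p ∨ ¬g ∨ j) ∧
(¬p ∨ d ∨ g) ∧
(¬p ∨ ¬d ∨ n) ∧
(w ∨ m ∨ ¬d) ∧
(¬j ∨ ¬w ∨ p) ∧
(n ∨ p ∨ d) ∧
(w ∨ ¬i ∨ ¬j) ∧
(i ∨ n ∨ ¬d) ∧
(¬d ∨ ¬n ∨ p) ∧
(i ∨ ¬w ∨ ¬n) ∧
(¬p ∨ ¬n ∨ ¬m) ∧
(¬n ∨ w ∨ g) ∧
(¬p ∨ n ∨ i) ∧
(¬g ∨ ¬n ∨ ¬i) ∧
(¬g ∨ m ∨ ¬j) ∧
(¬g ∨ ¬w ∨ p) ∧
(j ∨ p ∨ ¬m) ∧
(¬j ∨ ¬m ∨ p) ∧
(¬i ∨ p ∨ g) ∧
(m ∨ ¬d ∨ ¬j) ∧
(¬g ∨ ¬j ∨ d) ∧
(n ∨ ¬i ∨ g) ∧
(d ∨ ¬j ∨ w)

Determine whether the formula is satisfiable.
No

No, the formula is not satisfiable.

No assignment of truth values to the variables can make all 34 clauses true simultaneously.

The formula is UNSAT (unsatisfiable).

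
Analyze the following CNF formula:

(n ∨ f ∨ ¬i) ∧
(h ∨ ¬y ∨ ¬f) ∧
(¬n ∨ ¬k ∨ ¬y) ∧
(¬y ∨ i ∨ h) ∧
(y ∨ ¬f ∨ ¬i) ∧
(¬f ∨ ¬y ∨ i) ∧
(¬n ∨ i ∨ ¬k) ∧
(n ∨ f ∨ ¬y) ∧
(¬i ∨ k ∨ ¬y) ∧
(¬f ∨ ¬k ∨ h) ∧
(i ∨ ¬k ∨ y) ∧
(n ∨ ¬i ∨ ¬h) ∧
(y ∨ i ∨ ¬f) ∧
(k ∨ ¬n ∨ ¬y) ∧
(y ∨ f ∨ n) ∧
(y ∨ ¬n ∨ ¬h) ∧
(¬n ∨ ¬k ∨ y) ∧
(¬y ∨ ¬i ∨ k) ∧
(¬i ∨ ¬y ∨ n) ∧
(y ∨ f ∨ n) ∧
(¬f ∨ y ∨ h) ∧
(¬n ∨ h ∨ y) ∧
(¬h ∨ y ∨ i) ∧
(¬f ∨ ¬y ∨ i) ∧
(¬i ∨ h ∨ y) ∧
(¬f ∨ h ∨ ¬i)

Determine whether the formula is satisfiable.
No

No, the formula is not satisfiable.

No assignment of truth values to the variables can make all 26 clauses true simultaneously.

The formula is UNSAT (unsatisfiable).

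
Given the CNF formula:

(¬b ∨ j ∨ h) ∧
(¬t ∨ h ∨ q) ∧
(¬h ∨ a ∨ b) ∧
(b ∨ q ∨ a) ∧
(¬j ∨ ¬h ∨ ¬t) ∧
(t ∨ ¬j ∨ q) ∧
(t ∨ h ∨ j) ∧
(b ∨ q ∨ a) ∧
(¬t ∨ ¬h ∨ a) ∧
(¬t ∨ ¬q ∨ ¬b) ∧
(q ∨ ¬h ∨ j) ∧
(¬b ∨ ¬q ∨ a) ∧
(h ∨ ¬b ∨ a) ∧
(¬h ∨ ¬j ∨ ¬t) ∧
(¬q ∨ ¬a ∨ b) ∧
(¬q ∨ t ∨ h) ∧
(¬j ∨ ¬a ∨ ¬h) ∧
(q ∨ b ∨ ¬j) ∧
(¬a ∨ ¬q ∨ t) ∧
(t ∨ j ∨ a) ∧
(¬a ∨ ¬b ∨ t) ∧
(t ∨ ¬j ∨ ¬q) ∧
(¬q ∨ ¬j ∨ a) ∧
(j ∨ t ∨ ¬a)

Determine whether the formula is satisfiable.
Yes

Yes, the formula is satisfiable.

One satisfying assignment is: h=False, a=False, t=True, q=True, b=False, j=False

Verification: With this assignment, all 24 clauses evaluate to true.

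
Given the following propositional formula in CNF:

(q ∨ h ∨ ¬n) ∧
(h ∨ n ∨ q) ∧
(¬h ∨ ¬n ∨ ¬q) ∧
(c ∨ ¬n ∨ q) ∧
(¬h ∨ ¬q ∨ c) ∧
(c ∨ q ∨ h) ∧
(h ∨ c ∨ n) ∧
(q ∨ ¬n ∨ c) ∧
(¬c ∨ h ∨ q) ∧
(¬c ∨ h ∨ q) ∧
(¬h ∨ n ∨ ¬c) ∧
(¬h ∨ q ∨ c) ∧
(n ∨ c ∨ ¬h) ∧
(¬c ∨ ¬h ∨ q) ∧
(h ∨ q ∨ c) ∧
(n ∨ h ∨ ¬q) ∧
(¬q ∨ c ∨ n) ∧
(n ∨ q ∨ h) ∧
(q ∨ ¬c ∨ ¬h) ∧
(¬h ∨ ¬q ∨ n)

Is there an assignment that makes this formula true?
Yes

Yes, the formula is satisfiable.

One satisfying assignment is: q=True, n=True, c=False, h=False

Verification: With this assignment, all 20 clauses evaluate to true.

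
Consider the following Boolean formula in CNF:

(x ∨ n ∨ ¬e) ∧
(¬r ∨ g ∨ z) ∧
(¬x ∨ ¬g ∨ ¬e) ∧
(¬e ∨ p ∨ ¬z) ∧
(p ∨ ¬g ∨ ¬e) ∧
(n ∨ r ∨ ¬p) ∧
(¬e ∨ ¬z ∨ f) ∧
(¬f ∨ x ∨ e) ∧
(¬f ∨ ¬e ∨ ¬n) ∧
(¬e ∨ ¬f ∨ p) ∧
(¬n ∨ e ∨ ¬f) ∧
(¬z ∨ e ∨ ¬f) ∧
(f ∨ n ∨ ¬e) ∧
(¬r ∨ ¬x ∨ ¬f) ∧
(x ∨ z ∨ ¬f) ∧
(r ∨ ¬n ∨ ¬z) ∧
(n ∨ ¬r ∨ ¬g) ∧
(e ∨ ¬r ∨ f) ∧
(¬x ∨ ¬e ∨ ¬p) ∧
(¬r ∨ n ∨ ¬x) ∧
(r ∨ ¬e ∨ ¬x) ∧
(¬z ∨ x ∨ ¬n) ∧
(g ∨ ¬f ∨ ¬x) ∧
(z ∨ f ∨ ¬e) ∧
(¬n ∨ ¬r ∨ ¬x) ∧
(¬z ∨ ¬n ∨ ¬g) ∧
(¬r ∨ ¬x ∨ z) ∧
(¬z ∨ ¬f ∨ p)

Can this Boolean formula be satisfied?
Yes

Yes, the formula is satisfiable.

One satisfying assignment is: e=False, g=False, p=False, r=False, n=False, x=False, f=False, z=False

Verification: With this assignment, all 28 clauses evaluate to true.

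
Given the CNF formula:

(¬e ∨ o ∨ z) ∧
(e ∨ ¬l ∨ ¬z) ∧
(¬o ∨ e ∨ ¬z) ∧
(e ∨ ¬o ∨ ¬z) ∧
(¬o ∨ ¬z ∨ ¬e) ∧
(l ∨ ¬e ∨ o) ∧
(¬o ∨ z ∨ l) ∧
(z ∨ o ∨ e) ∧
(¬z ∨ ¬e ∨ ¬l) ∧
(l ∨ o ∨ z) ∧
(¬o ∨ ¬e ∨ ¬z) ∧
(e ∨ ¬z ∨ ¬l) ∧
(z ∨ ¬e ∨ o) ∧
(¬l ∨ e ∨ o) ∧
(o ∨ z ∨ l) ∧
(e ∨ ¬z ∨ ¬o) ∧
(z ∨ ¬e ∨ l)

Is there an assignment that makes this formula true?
Yes

Yes, the formula is satisfiable.

One satisfying assignment is: o=False, z=True, l=False, e=False

Verification: With this assignment, all 17 clauses evaluate to true.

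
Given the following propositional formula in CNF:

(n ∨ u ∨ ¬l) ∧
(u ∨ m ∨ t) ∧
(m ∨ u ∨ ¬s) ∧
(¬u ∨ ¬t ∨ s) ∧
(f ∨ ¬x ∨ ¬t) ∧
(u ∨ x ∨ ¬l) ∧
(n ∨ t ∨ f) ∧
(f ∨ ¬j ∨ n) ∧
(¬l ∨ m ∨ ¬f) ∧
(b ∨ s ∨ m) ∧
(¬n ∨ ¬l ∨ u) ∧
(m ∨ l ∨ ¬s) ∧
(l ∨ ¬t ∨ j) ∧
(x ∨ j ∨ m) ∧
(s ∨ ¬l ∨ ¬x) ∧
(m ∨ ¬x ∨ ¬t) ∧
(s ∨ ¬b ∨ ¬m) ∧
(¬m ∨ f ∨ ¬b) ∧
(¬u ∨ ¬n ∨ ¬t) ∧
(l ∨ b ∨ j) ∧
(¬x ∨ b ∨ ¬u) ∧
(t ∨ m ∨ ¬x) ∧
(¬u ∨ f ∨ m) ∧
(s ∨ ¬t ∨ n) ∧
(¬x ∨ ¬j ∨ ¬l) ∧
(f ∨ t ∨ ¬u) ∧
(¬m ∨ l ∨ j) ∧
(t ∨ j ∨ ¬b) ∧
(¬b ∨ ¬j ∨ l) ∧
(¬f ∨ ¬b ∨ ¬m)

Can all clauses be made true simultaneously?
Yes

Yes, the formula is satisfiable.

One satisfying assignment is: u=True, l=True, n=False, x=False, f=False, m=True, b=False, t=True, j=False, s=True

Verification: With this assignment, all 30 clauses evaluate to true.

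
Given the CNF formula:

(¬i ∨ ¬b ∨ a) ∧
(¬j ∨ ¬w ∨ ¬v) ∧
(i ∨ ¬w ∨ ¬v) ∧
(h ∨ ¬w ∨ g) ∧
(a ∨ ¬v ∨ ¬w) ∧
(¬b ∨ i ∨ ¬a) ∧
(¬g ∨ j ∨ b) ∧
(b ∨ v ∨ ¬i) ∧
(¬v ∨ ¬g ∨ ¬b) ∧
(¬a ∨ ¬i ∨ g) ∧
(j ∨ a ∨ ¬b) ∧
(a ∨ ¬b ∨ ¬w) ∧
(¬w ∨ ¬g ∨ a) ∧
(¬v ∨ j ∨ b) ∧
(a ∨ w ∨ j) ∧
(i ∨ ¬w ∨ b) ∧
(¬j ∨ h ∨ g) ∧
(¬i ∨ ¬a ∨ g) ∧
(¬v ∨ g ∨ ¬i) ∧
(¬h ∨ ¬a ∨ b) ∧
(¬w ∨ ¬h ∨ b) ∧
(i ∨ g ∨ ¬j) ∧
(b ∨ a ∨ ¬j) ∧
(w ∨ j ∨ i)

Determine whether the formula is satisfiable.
Yes

Yes, the formula is satisfiable.

One satisfying assignment is: g=True, v=False, j=False, i=True, w=False, a=True, h=False, b=True

Verification: With this assignment, all 24 clauses evaluate to true.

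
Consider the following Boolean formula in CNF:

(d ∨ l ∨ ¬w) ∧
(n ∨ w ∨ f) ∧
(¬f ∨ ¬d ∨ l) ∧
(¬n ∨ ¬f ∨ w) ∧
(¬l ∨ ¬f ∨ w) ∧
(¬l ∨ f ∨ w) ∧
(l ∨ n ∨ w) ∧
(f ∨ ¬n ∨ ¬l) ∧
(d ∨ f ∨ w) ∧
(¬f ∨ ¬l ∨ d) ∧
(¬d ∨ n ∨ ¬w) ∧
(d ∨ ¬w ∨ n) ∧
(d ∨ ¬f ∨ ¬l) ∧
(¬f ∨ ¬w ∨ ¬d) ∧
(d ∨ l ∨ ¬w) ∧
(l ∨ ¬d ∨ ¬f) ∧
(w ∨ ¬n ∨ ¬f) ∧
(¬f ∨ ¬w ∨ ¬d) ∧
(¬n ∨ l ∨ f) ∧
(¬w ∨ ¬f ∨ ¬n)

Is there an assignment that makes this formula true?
No

No, the formula is not satisfiable.

No assignment of truth values to the variables can make all 20 clauses true simultaneously.

The formula is UNSAT (unsatisfiable).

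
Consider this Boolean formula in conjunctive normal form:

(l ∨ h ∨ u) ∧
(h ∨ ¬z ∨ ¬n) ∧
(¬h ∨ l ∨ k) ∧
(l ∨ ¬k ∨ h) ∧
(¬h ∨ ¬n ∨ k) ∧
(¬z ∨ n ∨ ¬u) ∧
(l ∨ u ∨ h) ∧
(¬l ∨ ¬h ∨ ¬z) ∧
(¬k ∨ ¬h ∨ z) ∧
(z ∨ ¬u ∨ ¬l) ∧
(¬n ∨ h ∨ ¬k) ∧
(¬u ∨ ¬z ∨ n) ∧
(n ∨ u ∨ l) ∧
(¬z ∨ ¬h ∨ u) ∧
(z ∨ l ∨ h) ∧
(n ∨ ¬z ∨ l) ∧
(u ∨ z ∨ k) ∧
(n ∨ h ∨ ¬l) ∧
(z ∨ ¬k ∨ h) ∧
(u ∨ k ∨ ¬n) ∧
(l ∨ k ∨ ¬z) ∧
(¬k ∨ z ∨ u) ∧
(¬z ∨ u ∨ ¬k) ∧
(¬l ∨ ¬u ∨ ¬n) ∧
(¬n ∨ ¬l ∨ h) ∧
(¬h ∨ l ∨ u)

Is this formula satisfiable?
Yes

Yes, the formula is satisfiable.

One satisfying assignment is: z=True, h=True, u=True, n=True, k=True, l=False

Verification: With this assignment, all 26 clauses evaluate to true.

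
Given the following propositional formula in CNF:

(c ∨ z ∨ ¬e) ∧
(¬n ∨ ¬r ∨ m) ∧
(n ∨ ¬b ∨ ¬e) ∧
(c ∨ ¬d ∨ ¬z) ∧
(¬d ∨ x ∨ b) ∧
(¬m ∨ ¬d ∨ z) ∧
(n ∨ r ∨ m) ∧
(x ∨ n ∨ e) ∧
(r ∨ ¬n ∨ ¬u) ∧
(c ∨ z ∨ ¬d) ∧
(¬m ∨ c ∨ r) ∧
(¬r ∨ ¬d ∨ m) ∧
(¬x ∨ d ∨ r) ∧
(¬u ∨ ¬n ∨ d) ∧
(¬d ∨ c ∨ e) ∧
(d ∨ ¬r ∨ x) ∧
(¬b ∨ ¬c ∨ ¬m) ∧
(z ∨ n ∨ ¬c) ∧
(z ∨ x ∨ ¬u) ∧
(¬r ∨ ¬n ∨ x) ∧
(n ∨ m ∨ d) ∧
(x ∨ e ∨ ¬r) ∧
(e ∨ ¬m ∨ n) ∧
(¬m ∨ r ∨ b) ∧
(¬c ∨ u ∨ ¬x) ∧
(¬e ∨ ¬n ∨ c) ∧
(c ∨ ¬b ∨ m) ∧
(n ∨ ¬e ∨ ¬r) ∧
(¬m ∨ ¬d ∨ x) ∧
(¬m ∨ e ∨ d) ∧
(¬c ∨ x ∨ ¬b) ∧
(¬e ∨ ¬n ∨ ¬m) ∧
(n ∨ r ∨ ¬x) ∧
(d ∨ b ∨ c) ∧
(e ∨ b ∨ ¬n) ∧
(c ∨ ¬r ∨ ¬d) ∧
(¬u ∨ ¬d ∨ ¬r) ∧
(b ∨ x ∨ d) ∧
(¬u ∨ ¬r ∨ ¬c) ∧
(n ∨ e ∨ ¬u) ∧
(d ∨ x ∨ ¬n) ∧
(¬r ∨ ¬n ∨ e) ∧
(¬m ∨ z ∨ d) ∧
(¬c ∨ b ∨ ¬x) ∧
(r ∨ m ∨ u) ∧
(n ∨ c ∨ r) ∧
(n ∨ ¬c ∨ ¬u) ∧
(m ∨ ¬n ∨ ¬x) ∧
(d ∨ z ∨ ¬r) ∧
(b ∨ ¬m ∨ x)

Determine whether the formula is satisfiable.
No

No, the formula is not satisfiable.

No assignment of truth values to the variables can make all 50 clauses true simultaneously.

The formula is UNSAT (unsatisfiable).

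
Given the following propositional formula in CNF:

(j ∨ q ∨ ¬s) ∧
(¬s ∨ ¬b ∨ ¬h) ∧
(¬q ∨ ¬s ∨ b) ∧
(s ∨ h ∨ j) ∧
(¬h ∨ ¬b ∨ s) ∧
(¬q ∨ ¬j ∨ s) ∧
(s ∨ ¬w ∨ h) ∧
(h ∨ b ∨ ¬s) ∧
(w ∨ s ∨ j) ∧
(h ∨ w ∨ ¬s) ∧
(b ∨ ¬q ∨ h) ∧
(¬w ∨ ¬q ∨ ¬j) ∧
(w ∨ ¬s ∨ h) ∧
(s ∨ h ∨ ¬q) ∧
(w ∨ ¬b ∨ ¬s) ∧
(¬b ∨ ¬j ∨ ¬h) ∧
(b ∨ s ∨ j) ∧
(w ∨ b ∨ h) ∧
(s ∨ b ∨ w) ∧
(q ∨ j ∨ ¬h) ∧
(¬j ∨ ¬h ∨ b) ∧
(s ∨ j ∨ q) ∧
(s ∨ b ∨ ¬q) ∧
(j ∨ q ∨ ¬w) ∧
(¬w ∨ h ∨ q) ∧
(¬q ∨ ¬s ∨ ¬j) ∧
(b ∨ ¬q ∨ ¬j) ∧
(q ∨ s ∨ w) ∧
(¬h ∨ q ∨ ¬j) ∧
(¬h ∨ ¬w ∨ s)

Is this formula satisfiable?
Yes

Yes, the formula is satisfiable.

One satisfying assignment is: b=True, h=False, w=True, q=True, s=True, j=False

Verification: With this assignment, all 30 clauses evaluate to true.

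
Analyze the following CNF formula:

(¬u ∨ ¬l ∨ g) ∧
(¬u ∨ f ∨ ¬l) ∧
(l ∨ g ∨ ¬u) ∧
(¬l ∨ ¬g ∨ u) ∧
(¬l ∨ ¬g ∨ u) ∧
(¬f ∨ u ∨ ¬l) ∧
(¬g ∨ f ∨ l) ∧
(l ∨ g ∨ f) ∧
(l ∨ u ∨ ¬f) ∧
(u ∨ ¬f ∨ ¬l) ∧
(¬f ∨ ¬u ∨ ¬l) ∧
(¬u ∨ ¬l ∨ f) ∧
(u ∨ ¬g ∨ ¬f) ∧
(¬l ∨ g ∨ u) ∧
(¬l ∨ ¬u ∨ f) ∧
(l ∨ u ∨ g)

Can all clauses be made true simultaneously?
Yes

Yes, the formula is satisfiable.

One satisfying assignment is: u=True, f=True, l=False, g=True

Verification: With this assignment, all 16 clauses evaluate to true.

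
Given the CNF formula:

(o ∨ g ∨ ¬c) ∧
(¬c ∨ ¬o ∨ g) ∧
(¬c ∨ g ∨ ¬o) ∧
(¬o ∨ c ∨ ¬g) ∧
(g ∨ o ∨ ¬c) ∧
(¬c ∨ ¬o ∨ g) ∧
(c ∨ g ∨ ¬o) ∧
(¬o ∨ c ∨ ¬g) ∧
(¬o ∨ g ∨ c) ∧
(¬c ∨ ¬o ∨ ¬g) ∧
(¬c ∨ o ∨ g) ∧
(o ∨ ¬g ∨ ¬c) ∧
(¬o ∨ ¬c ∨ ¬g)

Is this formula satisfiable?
Yes

Yes, the formula is satisfiable.

One satisfying assignment is: g=False, o=False, c=False

Verification: With this assignment, all 13 clauses evaluate to true.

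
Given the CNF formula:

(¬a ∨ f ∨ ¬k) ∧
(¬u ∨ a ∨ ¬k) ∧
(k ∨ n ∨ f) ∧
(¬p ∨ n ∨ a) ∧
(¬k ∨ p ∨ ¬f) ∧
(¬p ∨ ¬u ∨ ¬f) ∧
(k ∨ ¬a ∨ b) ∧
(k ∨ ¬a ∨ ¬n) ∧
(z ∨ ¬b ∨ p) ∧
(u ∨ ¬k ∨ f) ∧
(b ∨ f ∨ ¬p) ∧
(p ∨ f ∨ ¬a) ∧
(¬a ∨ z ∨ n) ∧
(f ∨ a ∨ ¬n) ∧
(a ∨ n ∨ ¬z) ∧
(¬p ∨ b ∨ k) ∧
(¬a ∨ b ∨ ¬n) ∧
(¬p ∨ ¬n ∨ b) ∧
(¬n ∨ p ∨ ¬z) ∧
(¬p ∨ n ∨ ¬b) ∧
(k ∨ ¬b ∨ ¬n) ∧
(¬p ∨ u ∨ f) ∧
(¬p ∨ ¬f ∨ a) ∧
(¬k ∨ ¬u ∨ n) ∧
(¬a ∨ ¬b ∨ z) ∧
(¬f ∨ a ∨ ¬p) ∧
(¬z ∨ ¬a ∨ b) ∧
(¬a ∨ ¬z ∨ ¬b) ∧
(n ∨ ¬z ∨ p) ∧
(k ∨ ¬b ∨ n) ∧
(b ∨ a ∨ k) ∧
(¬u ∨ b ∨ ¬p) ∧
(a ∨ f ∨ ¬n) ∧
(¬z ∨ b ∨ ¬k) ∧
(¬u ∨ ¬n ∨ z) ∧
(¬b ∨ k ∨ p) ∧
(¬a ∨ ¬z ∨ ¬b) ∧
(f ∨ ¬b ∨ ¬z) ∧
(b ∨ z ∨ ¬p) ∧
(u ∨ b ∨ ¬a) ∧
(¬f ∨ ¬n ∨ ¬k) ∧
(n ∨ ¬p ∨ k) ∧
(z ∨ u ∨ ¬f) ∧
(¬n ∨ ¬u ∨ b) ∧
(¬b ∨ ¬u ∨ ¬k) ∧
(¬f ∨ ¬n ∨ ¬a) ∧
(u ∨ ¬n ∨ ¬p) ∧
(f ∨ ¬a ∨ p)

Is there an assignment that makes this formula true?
No

No, the formula is not satisfiable.

No assignment of truth values to the variables can make all 48 clauses true simultaneously.

The formula is UNSAT (unsatisfiable).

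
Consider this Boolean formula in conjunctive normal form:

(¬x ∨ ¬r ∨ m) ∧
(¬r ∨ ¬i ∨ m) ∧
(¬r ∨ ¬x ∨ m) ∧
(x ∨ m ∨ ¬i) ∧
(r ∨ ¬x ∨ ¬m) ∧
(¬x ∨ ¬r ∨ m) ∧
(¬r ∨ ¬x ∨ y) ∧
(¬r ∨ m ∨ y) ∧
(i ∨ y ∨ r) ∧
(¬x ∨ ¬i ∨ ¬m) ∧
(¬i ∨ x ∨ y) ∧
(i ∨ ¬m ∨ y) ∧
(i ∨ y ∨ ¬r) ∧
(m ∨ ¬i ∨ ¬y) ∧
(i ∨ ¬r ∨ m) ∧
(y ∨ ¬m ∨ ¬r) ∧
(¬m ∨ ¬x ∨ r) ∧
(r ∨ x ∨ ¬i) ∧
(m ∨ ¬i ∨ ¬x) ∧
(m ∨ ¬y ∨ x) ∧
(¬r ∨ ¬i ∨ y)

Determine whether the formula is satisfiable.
Yes

Yes, the formula is satisfiable.

One satisfying assignment is: i=False, x=False, m=True, r=False, y=True

Verification: With this assignment, all 21 clauses evaluate to true.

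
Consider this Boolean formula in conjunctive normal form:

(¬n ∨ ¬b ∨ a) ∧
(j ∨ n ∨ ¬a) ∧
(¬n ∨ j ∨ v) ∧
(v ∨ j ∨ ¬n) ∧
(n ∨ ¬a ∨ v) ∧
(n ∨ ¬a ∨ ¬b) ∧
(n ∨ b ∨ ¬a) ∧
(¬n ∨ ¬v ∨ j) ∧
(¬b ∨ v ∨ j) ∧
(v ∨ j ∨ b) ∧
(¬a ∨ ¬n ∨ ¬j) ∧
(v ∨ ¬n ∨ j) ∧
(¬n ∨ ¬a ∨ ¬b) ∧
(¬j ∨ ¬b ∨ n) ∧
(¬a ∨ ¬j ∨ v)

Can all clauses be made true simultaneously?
Yes

Yes, the formula is satisfiable.

One satisfying assignment is: b=False, j=True, v=False, n=False, a=False

Verification: With this assignment, all 15 clauses evaluate to true.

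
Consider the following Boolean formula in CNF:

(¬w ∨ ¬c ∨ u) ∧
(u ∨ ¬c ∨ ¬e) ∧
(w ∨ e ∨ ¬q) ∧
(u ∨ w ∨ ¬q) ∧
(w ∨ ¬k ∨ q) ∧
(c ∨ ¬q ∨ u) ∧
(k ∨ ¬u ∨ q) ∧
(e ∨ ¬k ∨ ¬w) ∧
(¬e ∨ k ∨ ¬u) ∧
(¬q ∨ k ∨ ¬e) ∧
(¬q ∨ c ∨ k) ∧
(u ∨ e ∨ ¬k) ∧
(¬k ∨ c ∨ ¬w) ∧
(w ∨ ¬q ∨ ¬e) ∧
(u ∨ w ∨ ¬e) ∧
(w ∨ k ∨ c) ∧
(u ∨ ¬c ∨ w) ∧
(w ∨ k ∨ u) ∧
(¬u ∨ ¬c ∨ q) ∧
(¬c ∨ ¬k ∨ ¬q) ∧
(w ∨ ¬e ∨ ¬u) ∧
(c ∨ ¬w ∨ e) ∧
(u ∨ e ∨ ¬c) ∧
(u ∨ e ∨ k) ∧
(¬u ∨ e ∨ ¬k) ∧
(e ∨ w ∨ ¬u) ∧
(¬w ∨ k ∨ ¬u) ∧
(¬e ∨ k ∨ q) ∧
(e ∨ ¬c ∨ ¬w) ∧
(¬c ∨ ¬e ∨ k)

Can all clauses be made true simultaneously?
No

No, the formula is not satisfiable.

No assignment of truth values to the variables can make all 30 clauses true simultaneously.

The formula is UNSAT (unsatisfiable).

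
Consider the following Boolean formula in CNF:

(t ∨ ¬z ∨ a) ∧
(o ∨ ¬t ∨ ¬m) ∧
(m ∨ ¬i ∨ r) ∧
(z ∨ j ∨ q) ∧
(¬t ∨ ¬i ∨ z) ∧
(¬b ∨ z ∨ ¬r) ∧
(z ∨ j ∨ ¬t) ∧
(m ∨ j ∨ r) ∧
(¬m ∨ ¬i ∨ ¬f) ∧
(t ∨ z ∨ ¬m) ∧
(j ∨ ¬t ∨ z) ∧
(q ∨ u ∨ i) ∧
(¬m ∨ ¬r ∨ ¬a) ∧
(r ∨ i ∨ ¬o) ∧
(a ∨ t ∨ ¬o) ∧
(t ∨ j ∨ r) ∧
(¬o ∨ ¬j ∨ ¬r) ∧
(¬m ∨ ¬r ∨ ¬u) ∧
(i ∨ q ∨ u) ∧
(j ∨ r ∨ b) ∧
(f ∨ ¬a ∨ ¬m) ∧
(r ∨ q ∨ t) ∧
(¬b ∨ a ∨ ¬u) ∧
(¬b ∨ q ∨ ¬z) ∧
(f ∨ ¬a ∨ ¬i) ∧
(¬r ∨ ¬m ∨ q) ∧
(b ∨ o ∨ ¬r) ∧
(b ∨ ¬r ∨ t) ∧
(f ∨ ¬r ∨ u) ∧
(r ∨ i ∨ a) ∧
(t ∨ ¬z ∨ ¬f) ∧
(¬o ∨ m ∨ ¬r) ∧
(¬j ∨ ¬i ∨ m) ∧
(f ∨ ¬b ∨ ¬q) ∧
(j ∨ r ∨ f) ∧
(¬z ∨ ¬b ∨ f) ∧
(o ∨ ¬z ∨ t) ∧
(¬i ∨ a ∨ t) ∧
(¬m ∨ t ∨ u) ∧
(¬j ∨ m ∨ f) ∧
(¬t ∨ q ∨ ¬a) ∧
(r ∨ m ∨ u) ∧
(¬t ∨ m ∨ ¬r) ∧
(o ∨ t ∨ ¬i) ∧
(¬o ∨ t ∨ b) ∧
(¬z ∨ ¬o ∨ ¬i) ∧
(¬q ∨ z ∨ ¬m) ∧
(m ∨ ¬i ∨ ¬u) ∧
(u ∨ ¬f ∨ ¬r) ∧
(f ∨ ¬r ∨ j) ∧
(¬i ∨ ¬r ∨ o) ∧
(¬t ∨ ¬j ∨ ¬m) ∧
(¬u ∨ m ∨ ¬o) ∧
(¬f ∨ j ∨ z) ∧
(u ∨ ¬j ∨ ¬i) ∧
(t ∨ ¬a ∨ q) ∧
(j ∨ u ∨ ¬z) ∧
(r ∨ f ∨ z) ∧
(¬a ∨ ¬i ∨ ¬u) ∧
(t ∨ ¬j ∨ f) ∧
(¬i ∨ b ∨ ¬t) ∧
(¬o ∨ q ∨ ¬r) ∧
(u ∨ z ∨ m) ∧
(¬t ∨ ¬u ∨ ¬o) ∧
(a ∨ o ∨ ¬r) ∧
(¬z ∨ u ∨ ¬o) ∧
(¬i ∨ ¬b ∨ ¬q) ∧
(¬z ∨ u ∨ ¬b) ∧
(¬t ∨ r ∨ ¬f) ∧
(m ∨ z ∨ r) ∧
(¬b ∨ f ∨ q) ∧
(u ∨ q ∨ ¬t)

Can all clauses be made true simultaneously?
No

No, the formula is not satisfiable.

No assignment of truth values to the variables can make all 72 clauses true simultaneously.

The formula is UNSAT (unsatisfiable).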